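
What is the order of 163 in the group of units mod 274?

136

The order of 163 must divide φ(274) = φ(2)·φ(137) = 1·136 = 136 = 2^3 · 17.
Divisors of 136: 1, 2, 4, 8, 17, 34, 68, 136.
Check 163^d mod 274 for each divisor in increasing order:
163^1 ≡ 163 (mod 274)
163^2 ≡ 265 (mod 274)
163^4 ≡ 81 (mod 274)
163^8 ≡ 259 (mod 274)
163^17 ≡ 233 (mod 274)
163^34 ≡ 37 (mod 274)
163^68 ≡ 273 (mod 274)
163^136 ≡ 1 (mod 274) ✓
Hence ord(163) = 136.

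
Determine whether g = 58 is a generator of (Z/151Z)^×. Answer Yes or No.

No

φ(151) = 151 − 1 = 150 = 2 · 3 · 5^2.
Test 58^(150/q) mod 151 for each prime factor q of 150:
58^75 ≡ 1 (mod 151)  [q = 2: ≡ 1 ✗]
58^50 ≡ 32 (mod 151)  [q = 3: ≢ 1 ✓]
58^30 ≡ 64 (mod 151)  [q = 5: ≢ 1 ✓]
58^75 ≡ 1 shows ord(58) | 75, strictly less than φ(151); not a primitive root.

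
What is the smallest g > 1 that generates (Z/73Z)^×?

5

φ(73) = 73 − 1 = 72 = 2^3 · 3^2.
g is a primitive root iff g^(72/q) ≢ 1 (mod 73) for each prime q ∈ {2, 3}.
g = 2: 2^36 ≡ 1 — hits 1, so not a primitive root.
g = 3: 3^36 ≡ 1 — hits 1, so not a primitive root.
g = 4: 4^36 ≡ 1 — hits 1, so not a primitive root.
g = 5: 5^36 ≡ 72; 5^24 ≡ 8 — none is 1, so 5 is a primitive root.
So 5 is the smallest generator of (Z/73Z)^×.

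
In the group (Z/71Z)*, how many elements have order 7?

φ(71) = 71 − 1 = 70 = 2 · 5 · 7.
Since (Z/71Z)^× is cyclic of order 70, the number of elements of order d is φ(d) when d | 70 and 0 otherwise.
7 | 70, and φ(7) = 7 − 1 = 6.

6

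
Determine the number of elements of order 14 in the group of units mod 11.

φ(11) = 11 − 1 = 10 = 2 · 5.
In a cyclic group of order 10, there are φ(d) elements of order d for each divisor d of 10, and zero for non-divisors.
14 does not divide 10, so no element of (Z/11Z)^× has order 14.

0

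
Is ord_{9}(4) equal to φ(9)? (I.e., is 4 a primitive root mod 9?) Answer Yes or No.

No

φ(9) = φ(3^2) = 3·(3−1) = 6 = 2 · 3.
An element g generates (Z/9Z)^× iff g^(6/q) ≢ 1 (mod 9) for each prime q ∈ {2, 3}.
4^3 ≡ 1 (mod 9)  [q = 2: ≡ 1 ✗]
4^2 ≡ 7 (mod 9)  [q = 3: ≢ 1 ✓]
4^3 ≡ 1 shows ord(4) | 3, strictly less than φ(9); not a primitive root.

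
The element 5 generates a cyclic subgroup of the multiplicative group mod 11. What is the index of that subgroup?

2

By Lagrange's theorem, ord_11(5) divides φ(11) = 11 − 1 = 10 = 2 · 5.
Divisors of 10: 1, 2, 5, 10.
Test each divisor d:
5^1 ≡ 5
5^2 ≡ 3
5^5 ≡ 1
So ord_11(5) = 5, hence |⟨5⟩| = 5.
The index is φ(11) / ord(5) = 10 / 5 = 2.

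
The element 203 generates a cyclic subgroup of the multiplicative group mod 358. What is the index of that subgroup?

1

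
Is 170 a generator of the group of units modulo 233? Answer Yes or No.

No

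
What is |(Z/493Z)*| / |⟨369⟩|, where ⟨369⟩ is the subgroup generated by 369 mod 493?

4

ord(369) | φ(493) = φ(17·29) = (17−1)·(29−1) = 16·28 = 448 = 2^6 · 7.
Divisors of 448: 1, 2, 4, 7, 8, 14, 16, 28, 32, 56, 64, 112, 224, 448.
Compute 369^d (mod 493) for the divisors d until we hit 1:
369^1 ≡ 369 (mod 493)
369^2 ≡ 93 (mod 493)
369^4 ≡ 268 (mod 493)
369^7 ≡ 41 (mod 493)
369^8 ≡ 339 (mod 493)
369^14 ≡ 202 (mod 493)
369^16 ≡ 52 (mod 493)
369^28 ≡ 378 (mod 493)
369^32 ≡ 239 (mod 493)
369^56 ≡ 407 (mod 493)
369^64 ≡ 426 (mod 493)
369^112 ≡ 1 (mod 493) ✓
So ord_493(369) = 112, hence |⟨369⟩| = 112.
The index is φ(493) / ord(369) = 448 / 112 = 4.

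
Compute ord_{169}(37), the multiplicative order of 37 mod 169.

156

Since 37 ∈ (Z/169Z)^×, its order divides φ(169) = φ(13^2) = 13·(13−1) = 156 = 2^2 · 3 · 13.
Divisors of 156: 1, 2, 3, 4, 6, 12, 13, 26, 39, 52, 78, 156.
Compute 37^d (mod 169) for the divisors d until we hit 1:
37^1 ≡ 37 (mod 169)
37^2 ≡ 17 (mod 169)
37^3 ≡ 122 (mod 169)
37^4 ≡ 120 (mod 169)
37^6 ≡ 12 (mod 169)
37^12 ≡ 144 (mod 169)
37^13 ≡ 89 (mod 169)
37^26 ≡ 147 (mod 169)
37^39 ≡ 70 (mod 169)
37^52 ≡ 146 (mod 169)
37^78 ≡ 168 (mod 169)
37^156 ≡ 1 (mod 169) ✓
So ord_169(37) = 156.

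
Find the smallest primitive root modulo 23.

φ(23) = 23 − 1 = 22 = 2 · 11.
Test candidates g = 2, 3, … against the prime factors q ∈ {2, 11} of φ(23): g is a generator iff g^(22/q) ≢ 1 for every such q.
g = 2: 2^11 ≡ 1 — hits 1, so not a primitive root.
g = 3: 3^11 ≡ 1 — hits 1, so not a primitive root.
g = 4: 4^11 ≡ 1 — hits 1, so not a primitive root.
g = 5: 5^11 ≡ 22; 5^2 ≡ 2 — none is 1, so 5 is a primitive root.
So 5 is the smallest generator of (Z/23Z)^×.

5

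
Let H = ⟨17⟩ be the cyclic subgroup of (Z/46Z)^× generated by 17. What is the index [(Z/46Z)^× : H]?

The order of 17 must divide φ(46) = φ(2)·φ(23) = 1·22 = 22 = 2 · 11.
Divisors of 22: 1, 2, 11, 22.
Evaluate successive powers at the divisors of 22:
17^1 ≡ 17 (mod 46)
17^2 ≡ 13 (mod 46)
17^11 ≡ 45 (mod 46)
17^22 ≡ 1 (mod 46) ✓
The order of 17 is 22, so the subgroup it generates has 22 elements.
[(Z/46Z)^× : ⟨17⟩] = 22/22 = 1.

1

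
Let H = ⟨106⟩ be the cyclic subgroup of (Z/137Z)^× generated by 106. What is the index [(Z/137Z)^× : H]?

Since 106 ∈ (Z/137Z)^×, its order divides φ(137) = 137 − 1 = 136 = 2^3 · 17.
Divisors of 136: 1, 2, 4, 8, 17, 34, 68, 136.
Compute 106^d (mod 137) for the divisors d until we hit 1:
106^1 ≡ 106 (mod 137)
106^2 ≡ 2 (mod 137)
106^4 ≡ 4 (mod 137)
106^8 ≡ 16 (mod 137)
106^17 ≡ 10 (mod 137)
106^34 ≡ 100 (mod 137)
106^68 ≡ 136 (mod 137)
106^136 ≡ 1 (mod 137) ✓
So ord_137(106) = 136, hence |⟨106⟩| = 136.
[(Z/137Z)^× : ⟨106⟩] = 136/136 = 1.

1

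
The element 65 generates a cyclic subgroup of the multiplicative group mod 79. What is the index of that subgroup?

6

The order of 65 must divide φ(79) = 79 − 1 = 78 = 2 · 3 · 13.
Divisors of 78: 1, 2, 3, 6, 13, 26, 39, 78.
Test each divisor d:
65^1 ≡ 65 (mod 79)
65^2 ≡ 38 (mod 79)
65^3 ≡ 21 (mod 79)
65^6 ≡ 46 (mod 79)
65^13 ≡ 1 (mod 79) ✓
Thus |⟨65⟩| = ord(65) = 13.
[(Z/79Z)^× : ⟨65⟩] = 78/13 = 6.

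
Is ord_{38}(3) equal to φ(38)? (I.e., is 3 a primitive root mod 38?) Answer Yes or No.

Yes

φ(38) = φ(2)·φ(19) = 1·18 = 18 = 2 · 3^2.
It suffices to check that the order of 3 is not a proper divisor of 18: compute 3^(18/q) for q ∈ {2, 3}.
3^9 ≡ 37 (mod 38)  [q = 2: ≢ 1 ✓]
3^6 ≡ 7 (mod 38)  [q = 3: ≢ 1 ✓]
None equal 1, so ord_38(3) = 18: 3 is a primitive root.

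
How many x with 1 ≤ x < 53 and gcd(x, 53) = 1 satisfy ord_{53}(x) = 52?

φ(53) = 53 − 1 = 52 = 2^2 · 13.
(Z/53Z)^× is cyclic (|G| = 52); a cyclic group of order m has exactly φ(d) elements of each order d | m, and none otherwise.
52 = 2^2 · 13 divides 52, and φ(52) = 24.

24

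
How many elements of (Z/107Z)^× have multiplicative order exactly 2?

1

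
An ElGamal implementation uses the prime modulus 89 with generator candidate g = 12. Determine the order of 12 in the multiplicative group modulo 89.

Since 12 ∈ (Z/89Z)^×, its order divides φ(89) = 89 − 1 = 88 = 2^3 · 11.
Divisors of 88: 1, 2, 4, 8, 11, 22, 44, 88.
Test each divisor d:
12^1 ≡ 12 (mod 89)
12^2 ≡ 55 (mod 89)
12^4 ≡ 88 (mod 89)
12^8 ≡ 1 (mod 89) ✓
So ord_89(12) = 8.

8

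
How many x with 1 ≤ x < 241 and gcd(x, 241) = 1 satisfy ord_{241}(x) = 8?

φ(241) = 241 − 1 = 240 = 2^4 · 3 · 5.
(Z/241Z)^× is cyclic (|G| = 240); a cyclic group of order m has exactly φ(d) elements of each order d | m, and none otherwise.
8 = 2^3 divides 240, and φ(8) = 4.

4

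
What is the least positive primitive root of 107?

2

φ(107) = 107 − 1 = 106 = 2 · 53.
Test candidates g = 2, 3, … against the prime factors q ∈ {2, 53} of φ(107): g is a generator iff g^(106/q) ≢ 1 for every such q.
g = 2: 2^53 ≡ 106; 2^2 ≡ 4 — none is 1, so 2 is a primitive root.
Hence the least primitive root of 107 is 2.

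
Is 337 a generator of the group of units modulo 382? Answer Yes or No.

φ(382) = φ(2)·φ(191) = 1·190 = 190 = 2 · 5 · 19.
Test 337^(190/q) mod 382 for each prime factor q of 190:
337^95 ≡ 381 (mod 382)  [q = 2: ≢ 1 ✓]
337^38 ≡ 375 (mod 382)  [q = 5: ≢ 1 ✓]
337^10 ≡ 197 (mod 382)  [q = 19: ≢ 1 ✓]
All checks pass, so 337 has order 190 and is a primitive root modulo 382.

Yes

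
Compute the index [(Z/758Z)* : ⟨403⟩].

14

The order of 403 must divide φ(758) = φ(2)·φ(379) = 1·378 = 378 = 2 · 3^3 · 7.
Divisors of 378: 1, 2, 3, 6, 7, 9, 14, 18, 21, 27, 42, 54, 63, 126, 189, 378.
Compute 403^d (mod 758) for the divisors d until we hit 1:
403^1 ≡ 403 (mod 758)
403^2 ≡ 197 (mod 758)
403^3 ≡ 559 (mod 758)
403^6 ≡ 185 (mod 758)
403^7 ≡ 271 (mod 758)
403^9 ≡ 327 (mod 758)
403^14 ≡ 673 (mod 758)
403^18 ≡ 51 (mod 758)
403^21 ≡ 463 (mod 758)
403^27 ≡ 1 (mod 758) ✓
Thus |⟨403⟩| = ord(403) = 27.
The index is φ(758) / ord(403) = 378 / 27 = 14.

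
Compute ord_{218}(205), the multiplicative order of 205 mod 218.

108

ord(205) | φ(218) = φ(2)·φ(109) = 1·108 = 108 = 2^2 · 3^3.
Divisors of 108: 1, 2, 3, 4, 6, 9, 12, 18, 27, 36, 54, 108.
Test each divisor d:
205^1 ≡ 205
205^2 ≡ 169
205^3 ≡ 201
205^4 ≡ 3
205^6 ≡ 71
205^9 ≡ 101
205^12 ≡ 27
205^18 ≡ 173
205^27 ≡ 33
205^36 ≡ 63
205^54 ≡ 217
205^108 ≡ 1
The smallest such exponent is 108, so the order of 205 is 108.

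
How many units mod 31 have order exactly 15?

φ(31) = 31 − 1 = 30 = 2 · 3 · 5.
(Z/31Z)^× is cyclic (|G| = 30); a cyclic group of order m has exactly φ(d) elements of each order d | m, and none otherwise.
15 = 3 · 5 divides 30, and φ(15) = 8.

8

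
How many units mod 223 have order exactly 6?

2

φ(223) = 223 − 1 = 222 = 2 · 3 · 37.
Since (Z/223Z)^× is cyclic of order 222, the number of elements of order d is φ(d) when d | 222 and 0 otherwise.
6 = 2 · 3 divides 222, and φ(6) = 2.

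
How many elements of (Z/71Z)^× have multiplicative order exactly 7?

6

φ(71) = 71 − 1 = 70 = 2 · 5 · 7.
Since (Z/71Z)^× is cyclic of order 70, the number of elements of order d is φ(d) when d | 70 and 0 otherwise.
7 | 70, and φ(7) = 7 − 1 = 6.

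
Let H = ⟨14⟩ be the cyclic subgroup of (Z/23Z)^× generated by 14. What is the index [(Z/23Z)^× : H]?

ord(14) | φ(23) = 23 − 1 = 22 = 2 · 11.
Divisors of 22: 1, 2, 11, 22.
Test each divisor d:
14^1 ≡ 14
14^2 ≡ 12
14^11 ≡ 22
14^22 ≡ 1
So ord_23(14) = 22, hence |⟨14⟩| = 22.
Index = |(Z/23Z)^×| / |⟨14⟩| = 22 / 22 = 1.

1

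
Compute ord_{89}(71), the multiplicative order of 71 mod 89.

The order of 71 must divide φ(89) = 89 − 1 = 88 = 2^3 · 11.
Divisors of 88: 1, 2, 4, 8, 11, 22, 44, 88.
Compute 71^d (mod 89) for the divisors d until we hit 1:
71^1 ≡ 71
71^2 ≡ 57
71^4 ≡ 45
71^8 ≡ 67
71^11 ≡ 55
71^22 ≡ 88
71^44 ≡ 1
So ord_89(71) = 44.

44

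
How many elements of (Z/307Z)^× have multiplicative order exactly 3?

2

φ(307) = 307 − 1 = 306 = 2 · 3^2 · 17.
(Z/307Z)^× is cyclic (|G| = 306); a cyclic group of order m has exactly φ(d) elements of each order d | m, and none otherwise.
3 | 306, and φ(3) = 3 − 1 = 2.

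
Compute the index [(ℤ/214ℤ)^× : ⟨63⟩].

1

The order of 63 must divide φ(214) = φ(2)·φ(107) = 1·106 = 106 = 2 · 53.
Divisors of 106: 1, 2, 53, 106.
Test each divisor d:
63^1 ≡ 63 (mod 214)
63^2 ≡ 117 (mod 214)
63^53 ≡ 213 (mod 214)
63^106 ≡ 1 (mod 214) ✓
So ord_214(63) = 106, hence |⟨63⟩| = 106.
Index = |(Z/214Z)^×| / |⟨63⟩| = 106 / 106 = 1.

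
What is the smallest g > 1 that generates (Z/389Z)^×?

φ(389) = 389 − 1 = 388 = 2^2 · 97.
g is a primitive root iff g^(388/q) ≢ 1 (mod 389) for each prime q ∈ {2, 97}.
g = 2: 2^194 ≡ 388; 2^4 ≡ 16 — none is 1, so 2 is a primitive root.
The smallest primitive root modulo 389 is 2.

2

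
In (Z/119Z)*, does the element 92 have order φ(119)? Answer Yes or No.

No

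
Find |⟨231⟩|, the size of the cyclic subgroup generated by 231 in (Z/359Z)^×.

ord(231) | φ(359) = 359 − 1 = 358 = 2 · 179.
Divisors of 358: 1, 2, 179, 358.
Test each divisor d:
231^1 ≡ 231 (mod 359)
231^2 ≡ 229 (mod 359)
231^179 ≡ 358 (mod 359)
231^358 ≡ 1 (mod 359) ✓
The smallest such exponent is 358, so the order of 231 is 358.

358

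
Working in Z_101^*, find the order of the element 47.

50

Since 47 ∈ (Z/101Z)^×, its order divides φ(101) = 101 − 1 = 100 = 2^2 · 5^2.
Divisors of 100: 1, 2, 4, 5, 10, 20, 25, 50, 100.
Evaluate successive powers at the divisors of 100:
47^1 ≡ 47 (mod 101)
47^2 ≡ 88 (mod 101)
47^4 ≡ 68 (mod 101)
47^5 ≡ 65 (mod 101)
47^10 ≡ 84 (mod 101)
47^20 ≡ 87 (mod 101)
47^25 ≡ 100 (mod 101)
47^50 ≡ 1 (mod 101) ✓
The smallest such exponent is 50, so the order of 47 is 50.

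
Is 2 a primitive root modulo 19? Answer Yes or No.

Yes

φ(19) = 19 − 1 = 18 = 2 · 3^2.
Test 2^(18/q) mod 19 for each prime factor q of 18:
2^9 ≡ 18 (mod 19)  [q = 2: ≢ 1 ✓]
2^6 ≡ 7 (mod 19)  [q = 3: ≢ 1 ✓]
All checks pass, so 2 has order 18 and is a primitive root modulo 19.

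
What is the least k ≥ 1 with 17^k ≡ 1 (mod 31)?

Since 17 ∈ (Z/31Z)^×, its order divides φ(31) = 31 − 1 = 30 = 2 · 3 · 5.
Divisors of 30: 1, 2, 3, 5, 6, 10, 15, 30.
Test each divisor d:
17^1 ≡ 17 (mod 31)
17^2 ≡ 10 (mod 31)
17^3 ≡ 15 (mod 31)
17^5 ≡ 26 (mod 31)
17^6 ≡ 8 (mod 31)
17^10 ≡ 25 (mod 31)
17^15 ≡ 30 (mod 31)
17^30 ≡ 1 (mod 31) ✓
Therefore the multiplicative order of 17 modulo 31 is 30.

30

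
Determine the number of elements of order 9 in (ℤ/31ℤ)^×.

0

φ(31) = 31 − 1 = 30 = 2 · 3 · 5.
In a cyclic group of order 30, there are φ(d) elements of order d for each divisor d of 30, and zero for non-divisors.
Here 30 is not a multiple of 9, so there are no elements of order 9.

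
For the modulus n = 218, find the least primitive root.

11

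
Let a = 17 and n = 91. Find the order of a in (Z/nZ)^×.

The order of 17 must divide φ(91) = φ(7·13) = (7−1)·(13−1) = 6·12 = 72 = 2^3 · 3^2.
Divisors of 72: 1, 2, 3, 4, 6, 8, 9, 12, 18, 24, 36, 72.
Evaluate successive powers at the divisors of 72:
17^1 ≡ 17
17^2 ≡ 16
17^3 ≡ 90
17^4 ≡ 74
17^6 ≡ 1
Therefore the multiplicative order of 17 modulo 91 is 6.

6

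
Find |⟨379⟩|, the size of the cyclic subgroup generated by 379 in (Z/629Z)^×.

The order of 379 must divide φ(629) = φ(17·37) = (17−1)·(37−1) = 16·36 = 576 = 2^6 · 3^2.
Divisors of 576: 1, 2, 3, 4, 6, 8, 9, 12, 16, 18, 24, 32, 36, 48, 64, 72, 96, 144, 192, 288, 576.
Compute 379^d (mod 629) for the divisors d until we hit 1:
379^1 ≡ 379 (mod 629)
379^2 ≡ 229 (mod 629)
379^3 ≡ 618 (mod 629)
379^4 ≡ 234 (mod 629)
379^6 ≡ 121 (mod 629)
379^8 ≡ 33 (mod 629)
379^9 ≡ 556 (mod 629)
379^12 ≡ 174 (mod 629)
379^16 ≡ 460 (mod 629)
379^18 ≡ 297 (mod 629)
379^24 ≡ 84 (mod 629)
379^32 ≡ 256 (mod 629)
379^36 ≡ 149 (mod 629)
379^48 ≡ 137 (mod 629)
379^64 ≡ 120 (mod 629)
379^72 ≡ 186 (mod 629)
379^96 ≡ 528 (mod 629)
379^144 ≡ 1 (mod 629) ✓
So ord_629(379) = 144.

144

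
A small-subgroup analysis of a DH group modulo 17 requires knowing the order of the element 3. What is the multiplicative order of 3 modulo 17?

16

The order of 3 must divide φ(17) = 17 − 1 = 16 = 2^4.
Divisors of 16: 1, 2, 4, 8, 16.
Evaluate successive powers at the divisors of 16:
3^1 ≡ 3
3^2 ≡ 9
3^4 ≡ 13
3^8 ≡ 16
3^16 ≡ 1
Therefore the multiplicative order of 3 modulo 17 is 16.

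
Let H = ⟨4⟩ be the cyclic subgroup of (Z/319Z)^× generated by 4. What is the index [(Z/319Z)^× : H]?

4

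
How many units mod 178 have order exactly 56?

0

φ(178) = φ(2)·φ(89) = 1·88 = 88 = 2^3 · 11.
Since (Z/178Z)^× is cyclic of order 88, the number of elements of order d is φ(d) when d | 88 and 0 otherwise.
56 does not divide 88, so no element of (Z/178Z)^× has order 56.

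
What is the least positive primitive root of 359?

φ(359) = 359 − 1 = 358 = 2 · 179.
g is a primitive root iff g^(358/q) ≢ 1 (mod 359) for each prime q ∈ {2, 179}.
g = 2: 2^179 ≡ 1 — hits 1, so not a primitive root.
g = 3: 3^179 ≡ 1 — hits 1, so not a primitive root.
g = 4: 4^179 ≡ 1 — hits 1, so not a primitive root.
g = 5: 5^179 ≡ 1 — hits 1, so not a primitive root.
g = 6: 6^179 ≡ 1 — hits 1, so not a primitive root.
g = 7: 7^179 ≡ 358; 7^2 ≡ 49 — none is 1, so 7 is a primitive root.
So 7 is the smallest generator of (Z/359Z)^×.

7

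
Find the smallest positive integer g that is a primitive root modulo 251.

6

φ(251) = 251 − 1 = 250 = 2 · 5^3.
Test candidates g = 2, 3, … against the prime factors q ∈ {2, 5} of φ(251): g is a generator iff g^(250/q) ≢ 1 for every such q.
g = 2: 2^125 ≡ 250; 2^50 ≡ 1 — hits 1, so not a primitive root.
g = 3: 3^125 ≡ 1 — hits 1, so not a primitive root.
g = 4: 4^125 ≡ 1 — hits 1, so not a primitive root.
g = 5: 5^125 ≡ 1 — hits 1, so not a primitive root.
g = 6: 6^125 ≡ 250; 6^50 ≡ 219 — none is 1, so 6 is a primitive root.
The smallest primitive root modulo 251 is 6.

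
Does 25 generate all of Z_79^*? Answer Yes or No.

No

φ(79) = 79 − 1 = 78 = 2 · 3 · 13.
It suffices to check that the order of 25 is not a proper divisor of 78: compute 25^(78/q) for q ∈ {2, 3, 13}.
25^39 ≡ 1 (mod 79)  [q = 2: ≡ 1 ✗]
25^26 ≡ 23 (mod 79)  [q = 3: ≢ 1 ✓]
25^6 ≡ 52 (mod 79)  [q = 13: ≢ 1 ✓]
Since 25^39 ≡ 1, the order of 25 divides 39 < 78, so 25 is not a primitive root.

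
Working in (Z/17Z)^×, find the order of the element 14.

ord(14) | φ(17) = 17 − 1 = 16 = 2^4.
Divisors of 16: 1, 2, 4, 8, 16.
Evaluate successive powers at the divisors of 16:
14^1 ≡ 14
14^2 ≡ 9
14^4 ≡ 13
14^8 ≡ 16
14^16 ≡ 1
Hence ord(14) = 16.

16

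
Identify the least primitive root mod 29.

2

φ(29) = 29 − 1 = 28 = 2^2 · 7.
g is a primitive root iff g^(28/q) ≢ 1 (mod 29) for each prime q ∈ {2, 7}.
g = 2: 2^14 ≡ 28; 2^4 ≡ 16 — none is 1, so 2 is a primitive root.
Hence the least primitive root of 29 is 2.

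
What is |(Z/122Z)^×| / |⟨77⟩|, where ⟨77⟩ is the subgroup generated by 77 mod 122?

4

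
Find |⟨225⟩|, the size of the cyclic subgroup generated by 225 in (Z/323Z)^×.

ord(225) | φ(323) = φ(17·19) = (17−1)·(19−1) = 16·18 = 288 = 2^5 · 3^2.
Divisors of 288: 1, 2, 3, 4, 6, 8, 9, 12, 16, 18, 24, 32, 36, 48, 72, 96, 144, 288.
Test each divisor d:
225^1 ≡ 225
225^2 ≡ 237
225^3 ≡ 30
225^4 ≡ 290
225^6 ≡ 254
225^8 ≡ 120
225^9 ≡ 191
225^12 ≡ 239
225^16 ≡ 188
225^18 ≡ 305
225^24 ≡ 273
225^32 ≡ 137
225^36 ≡ 1
Hence ord(225) = 36.

36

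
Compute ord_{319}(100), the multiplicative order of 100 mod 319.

The order of 100 must divide φ(319) = φ(11·29) = (11−1)·(29−1) = 10·28 = 280 = 2^3 · 5 · 7.
Divisors of 280: 1, 2, 4, 5, 7, 8, 10, 14, 20, 28, 35, 40, 56, 70, 140, 280.
Compute 100^d (mod 319) for the divisors d until we hit 1:
100^1 ≡ 100 (mod 319)
100^2 ≡ 111 (mod 319)
100^4 ≡ 199 (mod 319)
100^5 ≡ 122 (mod 319)
100^7 ≡ 144 (mod 319)
100^8 ≡ 45 (mod 319)
100^10 ≡ 210 (mod 319)
100^14 ≡ 1 (mod 319) ✓
So ord_319(100) = 14.

14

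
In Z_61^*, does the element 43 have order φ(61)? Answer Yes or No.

φ(61) = 61 − 1 = 60 = 2^2 · 3 · 5.
Test 43^(60/q) mod 61 for each prime factor q of 60:
43^30 ≡ 60 (mod 61)  [q = 2: ≢ 1 ✓]
43^20 ≡ 47 (mod 61)  [q = 3: ≢ 1 ✓]
43^12 ≡ 58 (mod 61)  [q = 5: ≢ 1 ✓]
None equal 1, so ord_61(43) = 60: 43 is a primitive root.

Yes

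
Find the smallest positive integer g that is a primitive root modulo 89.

3

φ(89) = 89 − 1 = 88 = 2^3 · 11.
g is a primitive root iff g^(88/q) ≢ 1 (mod 89) for each prime q ∈ {2, 11}.
g = 2: 2^44 ≡ 1 — hits 1, so not a primitive root.
g = 3: 3^44 ≡ 88; 3^8 ≡ 64 — none is 1, so 3 is a primitive root.
The smallest primitive root modulo 89 is 3.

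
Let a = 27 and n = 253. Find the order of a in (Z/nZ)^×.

55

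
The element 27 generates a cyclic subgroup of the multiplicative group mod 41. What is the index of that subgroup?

5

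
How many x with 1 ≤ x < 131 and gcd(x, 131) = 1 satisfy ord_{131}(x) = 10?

4

φ(131) = 131 − 1 = 130 = 2 · 5 · 13.
Since (Z/131Z)^× is cyclic of order 130, the number of elements of order d is φ(d) when d | 130 and 0 otherwise.
10 = 2 · 5 divides 130, and φ(10) = 4.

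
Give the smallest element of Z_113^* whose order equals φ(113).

3

φ(113) = 113 − 1 = 112 = 2^4 · 7.
g is a primitive root iff g^(112/q) ≢ 1 (mod 113) for each prime q ∈ {2, 7}.
g = 2: 2^56 ≡ 1 — hits 1, so not a primitive root.
g = 3: 3^56 ≡ 112; 3^16 ≡ 49 — none is 1, so 3 is a primitive root.
So 3 is the smallest generator of (Z/113Z)^×.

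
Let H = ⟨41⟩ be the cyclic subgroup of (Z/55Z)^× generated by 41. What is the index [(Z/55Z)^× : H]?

By Lagrange's theorem, ord_55(41) divides φ(55) = φ(5·11) = (5−1)·(11−1) = 4·10 = 40 = 2^3 · 5.
Divisors of 40: 1, 2, 4, 5, 8, 10, 20, 40.
Check 41^d mod 55 for each divisor in increasing order:
41^1 ≡ 41
41^2 ≡ 31
41^4 ≡ 26
41^5 ≡ 21
41^8 ≡ 16
41^10 ≡ 1
The order of 41 is 10, so the subgroup it generates has 10 elements.
The index is φ(55) / ord(41) = 40 / 10 = 4.

4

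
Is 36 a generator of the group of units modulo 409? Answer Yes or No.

φ(409) = 409 − 1 = 408 = 2^3 · 3 · 17.
Test 36^(408/q) mod 409 for each prime factor q of 408:
36^204 ≡ 1 (mod 409)  [q = 2: ≡ 1 ✗]
36^136 ≡ 1 (mod 409)  [q = 3: ≡ 1 ✗]
36^24 ≡ 89 (mod 409)  [q = 17: ≢ 1 ✓]
Since 36^204 ≡ 1, the order of 36 divides 204 < 408, so 36 is not a primitive root.

No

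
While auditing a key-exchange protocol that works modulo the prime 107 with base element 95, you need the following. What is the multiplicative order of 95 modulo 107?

106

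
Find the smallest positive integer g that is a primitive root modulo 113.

3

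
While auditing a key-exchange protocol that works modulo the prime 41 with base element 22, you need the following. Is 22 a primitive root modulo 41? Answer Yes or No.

φ(41) = 41 − 1 = 40 = 2^3 · 5.
Test 22^(40/q) mod 41 for each prime factor q of 40:
22^20 ≡ 40 (mod 41)  [q = 2: ≢ 1 ✓]
22^8 ≡ 37 (mod 41)  [q = 5: ≢ 1 ✓]
Every test exponent gives a nontrivial residue, hence 22 generates the full group.

Yes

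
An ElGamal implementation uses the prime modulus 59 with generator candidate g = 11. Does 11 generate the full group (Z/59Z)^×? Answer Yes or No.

φ(59) = 59 − 1 = 58 = 2 · 29.
It suffices to check that the order of 11 is not a proper divisor of 58: compute 11^(58/q) for q ∈ {2, 29}.
11^29 ≡ 58 (mod 59)  [q = 2: ≢ 1 ✓]
11^2 ≡ 3 (mod 59)  [q = 29: ≢ 1 ✓]
None equal 1, so ord_59(11) = 58: 11 is a primitive root.

Yes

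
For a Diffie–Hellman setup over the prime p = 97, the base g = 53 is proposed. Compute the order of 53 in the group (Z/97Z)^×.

48

Since 53 ∈ (Z/97Z)^×, its order divides φ(97) = 97 − 1 = 96 = 2^5 · 3.
Divisors of 96: 1, 2, 3, 4, 6, 8, 12, 16, 24, 32, 48, 96.
Evaluate successive powers at the divisors of 96:
53^1 ≡ 53 (mod 97)
53^2 ≡ 93 (mod 97)
53^3 ≡ 79 (mod 97)
53^4 ≡ 16 (mod 97)
53^6 ≡ 33 (mod 97)
53^8 ≡ 62 (mod 97)
53^12 ≡ 22 (mod 97)
53^16 ≡ 61 (mod 97)
53^24 ≡ 96 (mod 97)
53^32 ≡ 35 (mod 97)
53^48 ≡ 1 (mod 97) ✓
Hence ord(53) = 48.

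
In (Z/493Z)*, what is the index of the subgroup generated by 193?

ord(193) | φ(493) = φ(17·29) = (17−1)·(29−1) = 16·28 = 448 = 2^6 · 7.
Divisors of 448: 1, 2, 4, 7, 8, 14, 16, 28, 32, 56, 64, 112, 224, 448.
Test each divisor d:
193^1 ≡ 193 (mod 493)
193^2 ≡ 274 (mod 493)
193^4 ≡ 140 (mod 493)
193^7 ≡ 99 (mod 493)
193^8 ≡ 373 (mod 493)
193^14 ≡ 434 (mod 493)
193^16 ≡ 103 (mod 493)
193^28 ≡ 30 (mod 493)
193^32 ≡ 256 (mod 493)
193^56 ≡ 407 (mod 493)
193^64 ≡ 460 (mod 493)
193^112 ≡ 1 (mod 493) ✓
So ord_493(193) = 112, hence |⟨193⟩| = 112.
[(Z/493Z)^× : ⟨193⟩] = 448/112 = 4.

4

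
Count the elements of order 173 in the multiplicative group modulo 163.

0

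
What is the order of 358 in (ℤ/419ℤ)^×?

The order of 358 must divide φ(419) = 419 − 1 = 418 = 2 · 11 · 19.
Divisors of 418: 1, 2, 11, 19, 22, 38, 209, 418.
Test each divisor d:
358^1 ≡ 358 (mod 419)
358^2 ≡ 369 (mod 419)
358^11 ≡ 306 (mod 419)
358^19 ≡ 59 (mod 419)
358^22 ≡ 199 (mod 419)
358^38 ≡ 129 (mod 419)
358^209 ≡ 1 (mod 419) ✓
Hence ord(358) = 209.

209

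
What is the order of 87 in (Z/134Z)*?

66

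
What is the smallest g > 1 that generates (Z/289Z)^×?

3

φ(289) = φ(17^2) = 17·(17−1) = 272 = 2^4 · 17.
Test candidates g = 2, 3, … against the prime factors q ∈ {2, 17} of φ(289): g is a generator iff g^(272/q) ≢ 1 for every such q.
g = 2: 2^136 ≡ 1 — hits 1, so not a primitive root.
g = 3: 3^136 ≡ 288; 3^16 ≡ 171 — none is 1, so 3 is a primitive root.
The smallest primitive root modulo 289 is 3.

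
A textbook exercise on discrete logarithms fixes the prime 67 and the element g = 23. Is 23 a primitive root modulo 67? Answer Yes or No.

No

φ(67) = 67 − 1 = 66 = 2 · 3 · 11.
Test 23^(66/q) mod 67 for each prime factor q of 66:
23^33 ≡ 1 (mod 67)  [q = 2: ≡ 1 ✗]
23^22 ≡ 37 (mod 67)  [q = 3: ≢ 1 ✓]
23^6 ≡ 59 (mod 67)  [q = 11: ≢ 1 ✓]
The check at q = 2 fails, so 23 generates a proper subgroup.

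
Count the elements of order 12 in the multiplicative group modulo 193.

φ(193) = 193 − 1 = 192 = 2^6 · 3.
In a cyclic group of order 192, there are φ(d) elements of order d for each divisor d of 192, and zero for non-divisors.
12 = 2^2 · 3 divides 192, and φ(12) = 4.

4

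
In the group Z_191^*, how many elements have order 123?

0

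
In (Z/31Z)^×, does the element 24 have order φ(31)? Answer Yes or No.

φ(31) = 31 − 1 = 30 = 2 · 3 · 5.
It suffices to check that the order of 24 is not a proper divisor of 30: compute 24^(30/q) for q ∈ {2, 3, 5}.
24^15 ≡ 30 (mod 31)  [q = 2: ≢ 1 ✓]
24^10 ≡ 25 (mod 31)  [q = 3: ≢ 1 ✓]
24^6 ≡ 4 (mod 31)  [q = 5: ≢ 1 ✓]
None equal 1, so ord_31(24) = 30: 24 is a primitive root.

Yes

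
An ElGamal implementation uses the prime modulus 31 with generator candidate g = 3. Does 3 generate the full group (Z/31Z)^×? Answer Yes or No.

Yes

φ(31) = 31 − 1 = 30 = 2 · 3 · 5.
An element g generates (Z/31Z)^× iff g^(30/q) ≢ 1 (mod 31) for each prime q ∈ {2, 3, 5}.
3^15 ≡ 30 (mod 31)  [q = 2: ≢ 1 ✓]
3^10 ≡ 25 (mod 31)  [q = 3: ≢ 1 ✓]
3^6 ≡ 16 (mod 31)  [q = 5: ≢ 1 ✓]
All checks pass, so 3 has order 30 and is a primitive root modulo 31.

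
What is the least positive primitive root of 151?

6

φ(151) = 151 − 1 = 150 = 2 · 3 · 5^2.
Test candidates g = 2, 3, … against the prime factors q ∈ {2, 3, 5} of φ(151): g is a generator iff g^(150/q) ≢ 1 for every such q.
g = 2: 2^75 ≡ 1 — hits 1, so not a primitive root.
g = 3: 3^75 ≡ 150; 3^50 ≡ 1 — hits 1, so not a primitive root.
g = 4: 4^75 ≡ 1 — hits 1, so not a primitive root.
g = 5: 5^75 ≡ 1 — hits 1, so not a primitive root.
g = 6: 6^75 ≡ 150; 6^50 ≡ 32; 6^30 ≡ 59 — none is 1, so 6 is a primitive root.
The smallest primitive root modulo 151 is 6.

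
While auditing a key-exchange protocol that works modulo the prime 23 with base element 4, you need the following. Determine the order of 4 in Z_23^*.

11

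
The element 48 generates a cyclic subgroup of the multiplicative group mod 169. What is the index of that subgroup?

4

The order of 48 must divide φ(169) = φ(13^2) = 13·(13−1) = 156 = 2^2 · 3 · 13.
Divisors of 156: 1, 2, 3, 4, 6, 12, 13, 26, 39, 52, 78, 156.
Compute 48^d (mod 169) for the divisors d until we hit 1:
48^1 ≡ 48 (mod 169)
48^2 ≡ 107 (mod 169)
48^3 ≡ 66 (mod 169)
48^4 ≡ 126 (mod 169)
48^6 ≡ 131 (mod 169)
48^12 ≡ 92 (mod 169)
48^13 ≡ 22 (mod 169)
48^26 ≡ 146 (mod 169)
48^39 ≡ 1 (mod 169) ✓
Thus |⟨48⟩| = ord(48) = 39.
Index = |(Z/169Z)^×| / |⟨48⟩| = 156 / 39 = 4.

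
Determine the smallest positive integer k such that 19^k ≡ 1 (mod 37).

ord(19) | φ(37) = 37 − 1 = 36 = 2^2 · 3^2.
Divisors of 36: 1, 2, 3, 4, 6, 9, 12, 18, 36.
Check 19^d mod 37 for each divisor in increasing order:
19^1 ≡ 19
19^2 ≡ 28
19^3 ≡ 14
19^4 ≡ 7
19^6 ≡ 11
19^9 ≡ 6
19^12 ≡ 10
19^18 ≡ 36
19^36 ≡ 1
So ord_37(19) = 36.

36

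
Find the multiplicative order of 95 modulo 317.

Since 95 ∈ (Z/317Z)^×, its order divides φ(317) = 317 − 1 = 316 = 2^2 · 79.
Divisors of 316: 1, 2, 4, 79, 158, 316.
Check 95^d mod 317 for each divisor in increasing order:
95^1 ≡ 95 (mod 317)
95^2 ≡ 149 (mod 317)
95^4 ≡ 11 (mod 317)
95^79 ≡ 316 (mod 317)
95^158 ≡ 1 (mod 317) ✓
Therefore the multiplicative order of 95 modulo 317 is 158.

158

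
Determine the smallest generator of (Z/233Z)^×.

3

φ(233) = 233 − 1 = 232 = 2^3 · 29.
g is a primitive root iff g^(232/q) ≢ 1 (mod 233) for each prime q ∈ {2, 29}.
g = 2: 2^116 ≡ 1 — hits 1, so not a primitive root.
g = 3: 3^116 ≡ 232; 3^8 ≡ 37 — none is 1, so 3 is a primitive root.
The smallest primitive root modulo 233 is 3.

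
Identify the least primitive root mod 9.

φ(9) = φ(3^2) = 3·(3−1) = 6 = 2 · 3.
Test candidates g = 2, 3, … against the prime factors q ∈ {2, 3} of φ(9): g is a generator iff g^(6/q) ≢ 1 for every such q.
g = 2: 2^3 ≡ 8; 2^2 ≡ 4 — none is 1, so 2 is a primitive root.
Hence the least primitive root of 9 is 2.

2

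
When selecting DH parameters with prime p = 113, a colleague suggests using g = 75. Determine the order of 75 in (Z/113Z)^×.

By Lagrange's theorem, ord_113(75) divides φ(113) = 113 − 1 = 112 = 2^4 · 7.
Divisors of 112: 1, 2, 4, 7, 8, 14, 16, 28, 56, 112.
Compute 75^d (mod 113) for the divisors d until we hit 1:
75^1 ≡ 75
75^2 ≡ 88
75^4 ≡ 60
75^7 ≡ 48
75^8 ≡ 97
75^14 ≡ 44
75^16 ≡ 30
75^28 ≡ 15
75^56 ≡ 112
75^112 ≡ 1
The smallest such exponent is 112, so the order of 75 is 112.

112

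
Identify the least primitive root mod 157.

φ(157) = 157 − 1 = 156 = 2^2 · 3 · 13.
Test candidates g = 2, 3, … against the prime factors q ∈ {2, 3, 13} of φ(157): g is a generator iff g^(156/q) ≢ 1 for every such q.
g = 2: 2^78 ≡ 156; 2^52 ≡ 1 — hits 1, so not a primitive root.
g = 3: 3^78 ≡ 1 — hits 1, so not a primitive root.
g = 4: 4^78 ≡ 1 — hits 1, so not a primitive root.
g = 5: 5^78 ≡ 156; 5^52 ≡ 12; 5^12 ≡ 130 — none is 1, so 5 is a primitive root.
Hence the least primitive root of 157 is 5.

5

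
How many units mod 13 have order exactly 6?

φ(13) = 13 − 1 = 12 = 2^2 · 3.
Since (Z/13Z)^× is cyclic of order 12, the number of elements of order d is φ(d) when d | 12 and 0 otherwise.
6 = 2 · 3 divides 12, and φ(6) = 2.

2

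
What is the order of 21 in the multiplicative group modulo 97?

Since 21 ∈ (Z/97Z)^×, its order divides φ(97) = 97 − 1 = 96 = 2^5 · 3.
Divisors of 96: 1, 2, 3, 4, 6, 8, 12, 16, 24, 32, 48, 96.
Evaluate successive powers at the divisors of 96:
21^1 ≡ 21 (mod 97)
21^2 ≡ 53 (mod 97)
21^3 ≡ 46 (mod 97)
21^4 ≡ 93 (mod 97)
21^6 ≡ 79 (mod 97)
21^8 ≡ 16 (mod 97)
21^12 ≡ 33 (mod 97)
21^16 ≡ 62 (mod 97)
21^24 ≡ 22 (mod 97)
21^32 ≡ 61 (mod 97)
21^48 ≡ 96 (mod 97)
21^96 ≡ 1 (mod 97) ✓
Therefore the multiplicative order of 21 modulo 97 is 96.

96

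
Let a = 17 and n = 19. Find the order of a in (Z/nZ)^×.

Since 17 ∈ (Z/19Z)^×, its order divides φ(19) = 19 − 1 = 18 = 2 · 3^2.
Divisors of 18: 1, 2, 3, 6, 9, 18.
Check 17^d mod 19 for each divisor in increasing order:
17^1 ≡ 17
17^2 ≡ 4
17^3 ≡ 11
17^6 ≡ 7
17^9 ≡ 1
Hence ord(17) = 9.

9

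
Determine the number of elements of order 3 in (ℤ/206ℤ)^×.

φ(206) = φ(2)·φ(103) = 1·102 = 102 = 2 · 3 · 17.
(Z/206Z)^× is cyclic (|G| = 102); a cyclic group of order m has exactly φ(d) elements of each order d | m, and none otherwise.
3 | 102, and φ(3) = 3 − 1 = 2.

2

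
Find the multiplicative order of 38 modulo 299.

22

By Lagrange's theorem, ord_299(38) divides φ(299) = φ(13·23) = (13−1)·(23−1) = 12·22 = 264 = 2^3 · 3 · 11.
Divisors of 264: 1, 2, 3, 4, 6, 8, 11, 12, 22, 24, 33, 44, 66, 88, 132, 264.
Compute 38^d (mod 299) for the divisors d until we hit 1:
38^1 ≡ 38 (mod 299)
38^2 ≡ 248 (mod 299)
38^3 ≡ 155 (mod 299)
38^4 ≡ 209 (mod 299)
38^6 ≡ 105 (mod 299)
38^8 ≡ 27 (mod 299)
38^11 ≡ 298 (mod 299)
38^12 ≡ 261 (mod 299)
38^22 ≡ 1 (mod 299) ✓
Therefore the multiplicative order of 38 modulo 299 is 22.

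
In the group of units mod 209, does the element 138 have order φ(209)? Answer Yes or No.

209 = 11 · 19 is a product of two distinct odd primes, so (Z/209Z)^× ≅ (Z/11Z)^× × (Z/19Z)^× is not cyclic.
No primitive root modulo 209 exists; in particular 138 is not one.

No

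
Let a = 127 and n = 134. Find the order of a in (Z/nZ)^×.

33

The order of 127 must divide φ(134) = φ(2)·φ(67) = 1·66 = 66 = 2 · 3 · 11.
Divisors of 66: 1, 2, 3, 6, 11, 22, 33, 66.
Compute 127^d (mod 134) for the divisors d until we hit 1:
127^1 ≡ 127 (mod 134)
127^2 ≡ 49 (mod 134)
127^3 ≡ 59 (mod 134)
127^6 ≡ 131 (mod 134)
127^11 ≡ 37 (mod 134)
127^22 ≡ 29 (mod 134)
127^33 ≡ 1 (mod 134) ✓
Therefore the multiplicative order of 127 modulo 134 is 33.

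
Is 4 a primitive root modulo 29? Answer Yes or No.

φ(29) = 29 − 1 = 28 = 2^2 · 7.
4 is a primitive root mod 29 iff 4^(φ(29)/q) ≢ 1 for every prime q | φ(29), i.e. q ∈ {2, 7}.
4^14 ≡ 1 (mod 29)  [q = 2: ≡ 1 ✗]
4^4 ≡ 24 (mod 29)  [q = 7: ≢ 1 ✓]
4^14 ≡ 1 shows ord(4) | 14, strictly less than φ(29); not a primitive root.

No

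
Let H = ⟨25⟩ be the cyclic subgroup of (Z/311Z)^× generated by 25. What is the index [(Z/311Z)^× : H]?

By Lagrange's theorem, ord_311(25) divides φ(311) = 311 − 1 = 310 = 2 · 5 · 31.
Divisors of 310: 1, 2, 5, 10, 31, 62, 155, 310.
Test each divisor d:
25^1 ≡ 25
25^2 ≡ 3
25^5 ≡ 225
25^10 ≡ 243
25^31 ≡ 36
25^62 ≡ 52
25^155 ≡ 1
The order of 25 is 155, so the subgroup it generates has 155 elements.
Index = |(Z/311Z)^×| / |⟨25⟩| = 310 / 155 = 2.

2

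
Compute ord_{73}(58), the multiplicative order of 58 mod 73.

72

The order of 58 must divide φ(73) = 73 − 1 = 72 = 2^3 · 3^2.
Divisors of 72: 1, 2, 3, 4, 6, 8, 9, 12, 18, 24, 36, 72.
Check 58^d mod 73 for each divisor in increasing order:
58^1 ≡ 58
58^2 ≡ 6
58^3 ≡ 56
58^4 ≡ 36
58^6 ≡ 70
58^8 ≡ 55
58^9 ≡ 51
58^12 ≡ 9
58^18 ≡ 46
58^24 ≡ 8
58^36 ≡ 72
58^72 ≡ 1
The smallest such exponent is 72, so the order of 58 is 72.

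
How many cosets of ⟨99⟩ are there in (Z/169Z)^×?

39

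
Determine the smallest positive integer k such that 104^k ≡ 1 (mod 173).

172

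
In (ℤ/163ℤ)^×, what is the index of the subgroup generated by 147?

1

The order of 147 must divide φ(163) = 163 − 1 = 162 = 2 · 3^4.
Divisors of 162: 1, 2, 3, 6, 9, 18, 27, 54, 81, 162.
Compute 147^d (mod 163) for the divisors d until we hit 1:
147^1 ≡ 147
147^2 ≡ 93
147^3 ≡ 142
147^6 ≡ 115
147^9 ≡ 30
147^18 ≡ 85
147^27 ≡ 105
147^54 ≡ 104
147^81 ≡ 162
147^162 ≡ 1
The order of 147 is 162, so the subgroup it generates has 162 elements.
[(Z/163Z)^× : ⟨147⟩] = 162/162 = 1.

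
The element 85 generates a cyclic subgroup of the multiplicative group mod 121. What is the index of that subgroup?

1

By Lagrange's theorem, ord_121(85) divides φ(121) = φ(11^2) = 11·(11−1) = 110 = 2 · 5 · 11.
Divisors of 110: 1, 2, 5, 10, 11, 22, 55, 110.
Compute 85^d (mod 121) for the divisors d until we hit 1:
85^1 ≡ 85 (mod 121)
85^2 ≡ 86 (mod 121)
85^5 ≡ 65 (mod 121)
85^10 ≡ 111 (mod 121)
85^11 ≡ 118 (mod 121)
85^22 ≡ 9 (mod 121)
85^55 ≡ 120 (mod 121)
85^110 ≡ 1 (mod 121) ✓
Thus |⟨85⟩| = ord(85) = 110.
The index is φ(121) / ord(85) = 110 / 110 = 1.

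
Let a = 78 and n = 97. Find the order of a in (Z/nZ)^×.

ord(78) | φ(97) = 97 − 1 = 96 = 2^5 · 3.
Divisors of 96: 1, 2, 3, 4, 6, 8, 12, 16, 24, 32, 48, 96.
Check 78^d mod 97 for each divisor in increasing order:
78^1 ≡ 78 (mod 97)
78^2 ≡ 70 (mod 97)
78^3 ≡ 28 (mod 97)
78^4 ≡ 50 (mod 97)
78^6 ≡ 8 (mod 97)
78^8 ≡ 75 (mod 97)
78^12 ≡ 64 (mod 97)
78^16 ≡ 96 (mod 97)
78^24 ≡ 22 (mod 97)
78^32 ≡ 1 (mod 97) ✓
So ord_97(78) = 32.

32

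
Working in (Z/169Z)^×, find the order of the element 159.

39

Since 159 ∈ (Z/169Z)^×, its order divides φ(169) = φ(13^2) = 13·(13−1) = 156 = 2^2 · 3 · 13.
Divisors of 156: 1, 2, 3, 4, 6, 12, 13, 26, 39, 52, 78, 156.
Evaluate successive powers at the divisors of 156:
159^1 ≡ 159 (mod 169)
159^2 ≡ 100 (mod 169)
159^3 ≡ 14 (mod 169)
159^4 ≡ 29 (mod 169)
159^6 ≡ 27 (mod 169)
159^12 ≡ 53 (mod 169)
159^13 ≡ 146 (mod 169)
159^26 ≡ 22 (mod 169)
159^39 ≡ 1 (mod 169) ✓
Hence ord(159) = 39.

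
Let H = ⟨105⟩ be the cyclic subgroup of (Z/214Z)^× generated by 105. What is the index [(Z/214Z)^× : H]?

ord(105) | φ(214) = φ(2)·φ(107) = 1·106 = 106 = 2 · 53.
Divisors of 106: 1, 2, 53, 106.
Compute 105^d (mod 214) for the divisors d until we hit 1:
105^1 ≡ 105 (mod 214)
105^2 ≡ 111 (mod 214)
105^53 ≡ 1 (mod 214) ✓
Thus |⟨105⟩| = ord(105) = 53.
Index = |(Z/214Z)^×| / |⟨105⟩| = 106 / 53 = 2.

2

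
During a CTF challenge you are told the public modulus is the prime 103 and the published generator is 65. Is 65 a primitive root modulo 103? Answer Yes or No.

φ(103) = 103 − 1 = 102 = 2 · 3 · 17.
65 is a primitive root mod 103 iff 65^(φ(103)/q) ≢ 1 for every prime q | φ(103), i.e. q ∈ {2, 3, 17}.
65^51 ≡ 102 (mod 103)  [q = 2: ≢ 1 ✓]
65^34 ≡ 56 (mod 103)  [q = 3: ≢ 1 ✓]
65^6 ≡ 8 (mod 103)  [q = 17: ≢ 1 ✓]
Every test exponent gives a nontrivial residue, hence 65 generates the full group.

Yes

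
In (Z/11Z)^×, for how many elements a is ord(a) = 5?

4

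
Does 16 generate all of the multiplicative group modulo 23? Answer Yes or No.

No

φ(23) = 23 − 1 = 22 = 2 · 11.
Test 16^(22/q) mod 23 for each prime factor q of 22:
16^11 ≡ 1 (mod 23)  [q = 2: ≡ 1 ✗]
16^2 ≡ 3 (mod 23)  [q = 11: ≢ 1 ✓]
Since 16^11 ≡ 1, the order of 16 divides 11 < 22, so 16 is not a primitive root.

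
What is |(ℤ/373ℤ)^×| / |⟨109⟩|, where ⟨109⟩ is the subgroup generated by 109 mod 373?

By Lagrange's theorem, ord_373(109) divides φ(373) = 373 − 1 = 372 = 2^2 · 3 · 31.
Divisors of 372: 1, 2, 3, 4, 6, 12, 31, 62, 93, 124, 186, 372.
Check 109^d mod 373 for each divisor in increasing order:
109^1 ≡ 109
109^2 ≡ 318
109^3 ≡ 346
109^4 ≡ 41
109^6 ≡ 356
109^12 ≡ 289
109^31 ≡ 1
The order of 109 is 31, so the subgroup it generates has 31 elements.
Index = |(Z/373Z)^×| / |⟨109⟩| = 372 / 31 = 12.

12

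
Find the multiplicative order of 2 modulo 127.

7

Since 2 ∈ (Z/127Z)^×, its order divides φ(127) = 127 − 1 = 126 = 2 · 3^2 · 7.
Divisors of 126: 1, 2, 3, 6, 7, 9, 14, 18, 21, 42, 63, 126.
Test each divisor d:
2^1 ≡ 2 (mod 127)
2^2 ≡ 4 (mod 127)
2^3 ≡ 8 (mod 127)
2^6 ≡ 64 (mod 127)
2^7 ≡ 1 (mod 127) ✓
So ord_127(2) = 7.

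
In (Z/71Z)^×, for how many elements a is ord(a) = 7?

φ(71) = 71 − 1 = 70 = 2 · 5 · 7.
(Z/71Z)^× is cyclic (|G| = 70); a cyclic group of order m has exactly φ(d) elements of each order d | m, and none otherwise.
7 | 70, and φ(7) = 7 − 1 = 6.

6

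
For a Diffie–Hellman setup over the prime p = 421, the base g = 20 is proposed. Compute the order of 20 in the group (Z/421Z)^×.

Since 20 ∈ (Z/421Z)^×, its order divides φ(421) = 421 − 1 = 420 = 2^2 · 3 · 5 · 7.
Divisors of 420: 1, 2, 3, 4, 5, 6, 7, 10, 12, 14, 15, 20, 21, 28, 30, 35, 42, 60, 70, 84, 105, 140, 210, 420.
Test each divisor d:
20^1 ≡ 20 (mod 421)
20^2 ≡ 400 (mod 421)
20^3 ≡ 1 (mod 421) ✓
Therefore the multiplicative order of 20 modulo 421 is 3.

3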